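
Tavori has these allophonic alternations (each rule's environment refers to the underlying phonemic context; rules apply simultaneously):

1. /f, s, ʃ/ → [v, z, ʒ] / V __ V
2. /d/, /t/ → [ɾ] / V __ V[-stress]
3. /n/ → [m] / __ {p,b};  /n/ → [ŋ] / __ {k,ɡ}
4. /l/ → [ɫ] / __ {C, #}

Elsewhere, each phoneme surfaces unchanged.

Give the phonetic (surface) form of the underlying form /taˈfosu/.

[taˈvozu]

/t/ (word-initial) is in the target of rule 2 but the environment (between a vowel and a following unstressed vowel) is not met → [t].
/a/ (between /t/ and /f/): no rule targets it → [a].
/f/ (between /a/ and /o/): between two vowels, so rule 1 applies → [v].
/o/ (between /f/ and /s/) is unaffected → [o].
/s/ meets the environment for rule 1 (between two vowels) → [z].
/u/ — not in any rule's target class → [u].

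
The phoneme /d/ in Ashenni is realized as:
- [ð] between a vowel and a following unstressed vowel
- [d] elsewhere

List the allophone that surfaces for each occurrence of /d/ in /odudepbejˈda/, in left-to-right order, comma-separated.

Occurrence 1 (position 2): between a vowel and a following unstressed vowel → [ð].
Occurrence 2 (position 4): between a vowel and a following unstressed vowel → [ð].
Occurrence 3 (position 10): no conditioning environment matches → elsewhere allophone [d].

[ð], [ð], [d]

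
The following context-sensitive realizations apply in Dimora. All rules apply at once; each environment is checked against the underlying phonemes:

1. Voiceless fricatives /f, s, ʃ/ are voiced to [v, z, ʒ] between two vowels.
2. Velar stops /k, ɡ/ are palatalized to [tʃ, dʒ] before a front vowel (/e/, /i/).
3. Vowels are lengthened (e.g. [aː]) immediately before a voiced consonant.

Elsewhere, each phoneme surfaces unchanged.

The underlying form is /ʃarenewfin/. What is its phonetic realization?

/ʃ/ — word-initial; rule 1 does not apply here → [ʃ].
/a/ — between /ʃ/ and /r/, before a voiced consonant — surfaces as [aː] (rule 3).
/e/ meets the environment for rule 3 (before a voiced consonant) → [eː].
/e/ (between /n/ and /w/) occurs before a voiced consonant → [eː] by rule 3.
/f/ (between /w/ and /i/) fails the environment for rule 1, so it stays [f].
/i/ — between /f/ and /n/, before a voiced consonant — surfaces as [iː] (rule 3).

[ʃaːreːneːwfiːn]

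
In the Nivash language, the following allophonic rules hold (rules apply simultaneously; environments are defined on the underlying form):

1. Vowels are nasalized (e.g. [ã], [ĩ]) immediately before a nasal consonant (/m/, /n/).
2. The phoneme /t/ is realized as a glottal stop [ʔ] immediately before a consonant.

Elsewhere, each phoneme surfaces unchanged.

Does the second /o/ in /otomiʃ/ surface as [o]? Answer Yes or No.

No

/o/ (between /t/ and /m/) occurs before a nasal consonant → [õ] by rule 1.
The actual realization is [õ], not [o].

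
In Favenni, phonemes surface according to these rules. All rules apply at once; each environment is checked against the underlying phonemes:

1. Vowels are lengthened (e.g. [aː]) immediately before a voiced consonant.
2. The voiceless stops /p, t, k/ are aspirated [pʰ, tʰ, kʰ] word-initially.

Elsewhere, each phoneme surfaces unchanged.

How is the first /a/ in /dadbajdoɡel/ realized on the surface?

/a/ — between /d/ and /d/, before a voiced consonant — surfaces as [aː] (rule 1).

[aː]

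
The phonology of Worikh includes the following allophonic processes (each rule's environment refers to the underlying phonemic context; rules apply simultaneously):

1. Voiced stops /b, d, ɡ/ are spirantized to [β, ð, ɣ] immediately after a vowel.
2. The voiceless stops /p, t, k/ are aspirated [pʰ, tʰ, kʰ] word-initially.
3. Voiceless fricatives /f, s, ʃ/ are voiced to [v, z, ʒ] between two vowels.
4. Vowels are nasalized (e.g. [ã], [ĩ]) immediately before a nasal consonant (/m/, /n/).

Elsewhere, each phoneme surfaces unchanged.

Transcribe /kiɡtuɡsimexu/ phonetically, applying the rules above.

Rule 2 applies to /k/ (word-initial: word-initially) → [kʰ].
/i/ — between /k/ and /ɡ/; rule 4 does not apply here → [i].
/ɡ/ (between /i/ and /t/): immediately after a vowel, so rule 1 applies → [ɣ].
/t/ (between /ɡ/ and /u/) fails the environment for rule 2, so it stays [t].
/u/ (between /t/ and /ɡ/) fails the environment for rule 4, so it stays [u].
/ɡ/ — between /u/ and /s/, immediately after a vowel — surfaces as [ɣ] (rule 1).
/s/ (between /ɡ/ and /i/): rule 3 targets it, but not between two vowels → unchanged [s].
/i/ meets the environment for rule 4 (before a nasal consonant) → [ĩ].
/m/ (between /i/ and /e/): no rule targets it → [m].
/e/ (between /m/ and /x/) is in the target of rule 4 but the environment (before a nasal consonant) is not met → [e].
/x/ (between /e/ and /u/): no rule targets it → [x].
/u/ (word-final) is in the target of rule 4 but the environment (before a nasal consonant) is not met → [u].

[kʰiɣtuɣsĩmexu]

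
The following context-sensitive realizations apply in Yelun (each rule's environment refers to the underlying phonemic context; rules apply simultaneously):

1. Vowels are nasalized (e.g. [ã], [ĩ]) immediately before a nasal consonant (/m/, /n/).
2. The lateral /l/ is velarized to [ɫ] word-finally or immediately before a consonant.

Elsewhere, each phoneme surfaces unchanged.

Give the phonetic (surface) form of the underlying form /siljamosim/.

/i/ (between /s/ and /l/): rule 1 targets it, but not before a nasal consonant → unchanged [i].
/l/ — between /i/ and /j/, word-finally or immediately before a consonant — surfaces as [ɫ] (rule 2).
/a/ (between /j/ and /m/) occurs before a nasal consonant → [ã] by rule 1.
/o/ (between /m/ and /s/): rule 1 targets it, but not before a nasal consonant → unchanged [o].
/i/ (between /s/ and /m/) occurs before a nasal consonant → [ĩ] by rule 1.

[siɫjãmosĩm]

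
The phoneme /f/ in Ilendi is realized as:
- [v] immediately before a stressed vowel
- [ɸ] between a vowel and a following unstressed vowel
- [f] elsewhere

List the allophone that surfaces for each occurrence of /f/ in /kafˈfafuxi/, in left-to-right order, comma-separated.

[f], [v], [ɸ]

Occurrence 1 (position 3): no conditioning environment matches → elsewhere allophone [f].
Occurrence 2 (position 4): immediately before a stressed vowel → [v].
Occurrence 3 (position 6): between a vowel and a following unstressed vowel → [ɸ].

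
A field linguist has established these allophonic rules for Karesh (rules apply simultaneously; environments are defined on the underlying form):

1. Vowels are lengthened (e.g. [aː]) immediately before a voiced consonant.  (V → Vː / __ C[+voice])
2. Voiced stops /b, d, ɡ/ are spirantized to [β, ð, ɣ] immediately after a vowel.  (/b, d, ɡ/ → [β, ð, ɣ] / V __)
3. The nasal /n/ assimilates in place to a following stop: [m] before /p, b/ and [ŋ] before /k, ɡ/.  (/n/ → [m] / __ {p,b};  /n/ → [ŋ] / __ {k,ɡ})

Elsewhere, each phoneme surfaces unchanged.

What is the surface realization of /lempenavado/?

/e/ (between /l/ and /m/) occurs before a voiced consonant → [eː] by rule 1.
/e/ (between /p/ and /n/): before a voiced consonant, so rule 1 applies → [eː].
/n/ (between /e/ and /a/) fails the environment for rule 3, so it stays [n].
/a/ (between /n/ and /v/) occurs before a voiced consonant → [aː] by rule 1.
/a/ meets the environment for rule 1 (before a voiced consonant) → [aː].
/d/ (between /a/ and /o/): immediately after a vowel, so rule 2 applies → [ð].
/o/ — word-final; rule 1 does not apply here → [o].

[leːmpeːnaːvaːðo]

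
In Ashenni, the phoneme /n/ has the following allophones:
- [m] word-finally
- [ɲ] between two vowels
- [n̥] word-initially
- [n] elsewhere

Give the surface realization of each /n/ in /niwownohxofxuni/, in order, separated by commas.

Occurrence 1 (position 1): word-initially → [n̥].
Occurrence 2 (position 6): no conditioning environment matches → elsewhere allophone [n].
Occurrence 3 (position 14): between two vowels → [ɲ].

[n̥], [n], [ɲ]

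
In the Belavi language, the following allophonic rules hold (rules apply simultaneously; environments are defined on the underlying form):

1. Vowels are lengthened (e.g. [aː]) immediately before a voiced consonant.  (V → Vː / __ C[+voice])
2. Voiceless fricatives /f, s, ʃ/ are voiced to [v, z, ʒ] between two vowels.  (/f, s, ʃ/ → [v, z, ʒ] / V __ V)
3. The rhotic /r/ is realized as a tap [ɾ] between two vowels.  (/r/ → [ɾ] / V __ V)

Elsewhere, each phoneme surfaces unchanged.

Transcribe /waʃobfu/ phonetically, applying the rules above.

[waʒoːbfu]

/w/ — not in any rule's target class → [w].
/a/ (between /w/ and /ʃ/) fails the environment for rule 1, so it stays [a].
/ʃ/ (between /a/ and /o/): between two vowels, so rule 2 applies → [ʒ].
Rule 1 applies to /o/ (between /ʃ/ and /b/: before a voiced consonant) → [oː].
/b/ — not in any rule's target class → [b].
/f/ (between /b/ and /u/): rule 2 targets it, but not between two vowels → unchanged [f].
/u/ (word-final): rule 1 targets it, but not before a voiced consonant → unchanged [u].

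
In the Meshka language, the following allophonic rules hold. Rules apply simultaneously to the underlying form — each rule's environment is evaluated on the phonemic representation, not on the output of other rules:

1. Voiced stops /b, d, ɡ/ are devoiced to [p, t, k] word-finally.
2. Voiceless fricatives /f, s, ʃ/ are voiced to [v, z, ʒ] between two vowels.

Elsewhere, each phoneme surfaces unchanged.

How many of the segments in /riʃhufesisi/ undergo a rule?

3

Segments that undergo a rule: /f/ → [v] (rule 2); /s/ → [z] (rule 2); /s/ → [z] (rule 2).
All other segments surface unchanged.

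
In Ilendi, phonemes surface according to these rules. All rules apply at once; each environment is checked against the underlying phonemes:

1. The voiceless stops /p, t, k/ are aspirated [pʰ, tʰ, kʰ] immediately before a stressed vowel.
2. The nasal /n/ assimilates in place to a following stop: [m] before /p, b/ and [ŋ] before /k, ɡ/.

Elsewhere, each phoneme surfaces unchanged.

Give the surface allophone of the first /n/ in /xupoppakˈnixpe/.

[n]

/n/ — between /k/ and /i/; rule 2 does not apply here → [n].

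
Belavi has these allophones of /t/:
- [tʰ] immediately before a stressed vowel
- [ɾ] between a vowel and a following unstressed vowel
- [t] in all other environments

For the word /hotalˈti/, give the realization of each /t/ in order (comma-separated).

Occurrence 1 (position 3): between a vowel and an unstressed vowel → [ɾ].
Occurrence 2 (position 6): immediately before a stressed vowel → [tʰ].

[ɾ], [tʰ]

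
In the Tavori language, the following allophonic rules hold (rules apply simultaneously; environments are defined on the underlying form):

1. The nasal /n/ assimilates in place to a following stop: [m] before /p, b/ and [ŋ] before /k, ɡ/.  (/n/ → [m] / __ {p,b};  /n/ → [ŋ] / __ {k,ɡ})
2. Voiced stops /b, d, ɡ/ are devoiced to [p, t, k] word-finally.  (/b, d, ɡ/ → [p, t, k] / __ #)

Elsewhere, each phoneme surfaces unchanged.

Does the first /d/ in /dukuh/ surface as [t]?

No

/d/ (word-initial) is in the target of rule 2 but the environment (word-finally) is not met → [d].
The actual realization is [d], not [t].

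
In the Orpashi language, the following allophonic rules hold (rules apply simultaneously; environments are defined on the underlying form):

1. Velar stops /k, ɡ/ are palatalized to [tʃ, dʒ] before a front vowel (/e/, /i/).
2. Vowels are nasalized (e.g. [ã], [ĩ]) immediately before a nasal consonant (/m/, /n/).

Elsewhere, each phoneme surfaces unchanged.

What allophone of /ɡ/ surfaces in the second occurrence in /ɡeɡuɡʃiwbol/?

[ɡ]

/ɡ/ — between /e/ and /u/; rule 1 does not apply here → [ɡ].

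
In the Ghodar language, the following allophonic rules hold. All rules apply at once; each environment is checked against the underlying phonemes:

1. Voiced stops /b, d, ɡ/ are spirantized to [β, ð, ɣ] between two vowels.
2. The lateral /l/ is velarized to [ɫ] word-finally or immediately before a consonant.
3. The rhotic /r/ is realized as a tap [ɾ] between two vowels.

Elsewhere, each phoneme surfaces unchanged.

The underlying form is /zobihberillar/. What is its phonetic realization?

/z/ — not in any rule's target class → [z].
/o/ stays [o].
/b/ (between /o/ and /i/): between two vowels, so rule 1 applies → [β].
/i/ (between /b/ and /h/) is unaffected → [i].
/h/ (between /i/ and /b/) is unaffected → [h].
/b/ — between /h/ and /e/; rule 1 does not apply here → [b].
/e/ — not in any rule's target class → [e].
Rule 3 applies to /r/ (between /e/ and /i/: between two vowels) → [ɾ].
/i/ — not in any rule's target class → [i].
/l/ (between /i/ and /l/) occurs word-finally or immediately before a consonant → [ɫ] by rule 2.
/l/ (between /l/ and /a/): rule 2 targets it, but not word-finally or immediately before a consonant → unchanged [l].
/a/ stays [a].
/r/ (word-final) fails the environment for rule 3, so it stays [r].

[zoβihbeɾiɫlar]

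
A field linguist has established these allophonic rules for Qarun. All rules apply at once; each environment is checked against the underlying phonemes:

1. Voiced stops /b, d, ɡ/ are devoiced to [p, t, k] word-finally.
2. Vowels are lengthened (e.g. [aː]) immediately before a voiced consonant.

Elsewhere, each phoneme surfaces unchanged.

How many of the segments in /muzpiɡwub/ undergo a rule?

Segments that undergo a rule: /u/ → [uː] (rule 2); /i/ → [iː] (rule 2); /u/ → [uː] (rule 2); /b/ → [p] (rule 1).
All other segments surface unchanged.

4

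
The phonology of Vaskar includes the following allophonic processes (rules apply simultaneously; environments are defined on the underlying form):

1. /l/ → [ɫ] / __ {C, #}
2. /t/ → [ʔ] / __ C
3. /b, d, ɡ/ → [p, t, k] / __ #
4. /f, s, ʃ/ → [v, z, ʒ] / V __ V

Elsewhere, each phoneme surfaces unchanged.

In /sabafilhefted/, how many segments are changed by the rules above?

Segments that undergo a rule: /f/ → [v] (rule 4); /l/ → [ɫ] (rule 1); /d/ → [t] (rule 3).
All other segments surface unchanged.

3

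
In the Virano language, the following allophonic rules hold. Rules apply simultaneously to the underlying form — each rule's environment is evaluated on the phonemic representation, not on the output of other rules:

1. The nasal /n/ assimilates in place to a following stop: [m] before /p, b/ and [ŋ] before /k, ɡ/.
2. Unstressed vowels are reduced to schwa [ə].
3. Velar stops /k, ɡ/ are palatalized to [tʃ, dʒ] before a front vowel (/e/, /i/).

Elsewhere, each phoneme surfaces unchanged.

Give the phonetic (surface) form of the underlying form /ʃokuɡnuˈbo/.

[ʃəkəɡnəˈbo]

/ʃ/ stays [ʃ].
Rule 2 applies to /o/ (between /ʃ/ and /k/: in an unstressed syllable) → [ə].
/k/ (between /o/ and /u/): rule 3 targets it, but not before a front vowel → unchanged [k].
/u/ (between /k/ and /ɡ/) occurs in an unstressed syllable → [ə] by rule 2.
/ɡ/ (between /u/ and /n/) fails the environment for rule 3, so it stays [ɡ].
/n/ (between /ɡ/ and /u/) fails the environment for rule 1, so it stays [n].
/u/ — between /n/ and /b/, in an unstressed syllable — surfaces as [ə] (rule 2).
/b/ — not in any rule's target class → [b].
/o/ — word-final; rule 2 does not apply here → [o].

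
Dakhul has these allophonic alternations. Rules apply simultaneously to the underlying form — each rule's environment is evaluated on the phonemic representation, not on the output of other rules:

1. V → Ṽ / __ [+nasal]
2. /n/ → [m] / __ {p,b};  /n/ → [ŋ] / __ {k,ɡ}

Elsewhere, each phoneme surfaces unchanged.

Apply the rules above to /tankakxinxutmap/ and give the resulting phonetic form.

[tãŋkakxĩnxutmap]

/t/ — not in any rule's target class → [t].
/a/ (between /t/ and /n/): before a nasal consonant, so rule 1 applies → [ã].
/n/ (between /a/ and /k/) occurs before a labial or velar stop → [ŋ] by rule 2.
/k/ (between /n/ and /a/): no rule targets it → [k].
/a/ (between /k/ and /k/) fails the environment for rule 1, so it stays [a].
/k/ — not in any rule's target class → [k].
/x/ (between /k/ and /i/): no rule targets it → [x].
/i/ (between /x/ and /n/) occurs before a nasal consonant → [ĩ] by rule 1.
/n/ (between /i/ and /x/): rule 2 targets it, but not before a labial or velar stop → unchanged [n].
/x/ (between /n/ and /u/) is unaffected → [x].
/u/ (between /x/ and /t/): rule 1 targets it, but not before a nasal consonant → unchanged [u].
/t/ (between /u/ and /m/): no rule targets it → [t].
/m/ — not in any rule's target class → [m].
/a/ (between /m/ and /p/): rule 1 targets it, but not before a nasal consonant → unchanged [a].
/p/ — not in any rule's target class → [p].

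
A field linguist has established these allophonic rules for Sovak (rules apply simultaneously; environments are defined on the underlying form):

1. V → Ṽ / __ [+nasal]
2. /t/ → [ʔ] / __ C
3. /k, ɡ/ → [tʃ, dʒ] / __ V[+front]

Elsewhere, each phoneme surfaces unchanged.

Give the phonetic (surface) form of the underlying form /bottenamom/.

[boʔtẽnãmõm]

/o/ — between /b/ and /t/; rule 1 does not apply here → [o].
/t/ — between /o/ and /t/, immediately before a consonant — surfaces as [ʔ] (rule 2).
/t/ (between /t/ and /e/) is in the target of rule 2 but the environment (immediately before a consonant) is not met → [t].
/e/ (between /t/ and /n/): before a nasal consonant, so rule 1 applies → [ẽ].
Rule 1 applies to /a/ (between /n/ and /m/: before a nasal consonant) → [ã].
/o/ meets the environment for rule 1 (before a nasal consonant) → [õ].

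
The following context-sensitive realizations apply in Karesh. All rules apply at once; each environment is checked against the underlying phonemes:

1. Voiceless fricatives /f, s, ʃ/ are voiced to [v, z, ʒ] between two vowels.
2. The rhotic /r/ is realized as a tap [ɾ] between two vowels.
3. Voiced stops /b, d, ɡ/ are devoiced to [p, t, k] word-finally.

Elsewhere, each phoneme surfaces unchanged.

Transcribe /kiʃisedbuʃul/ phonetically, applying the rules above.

/k/ (word-initial) is unaffected → [k].
/i/ — not in any rule's target class → [i].
/ʃ/ (between /i/ and /i/) occurs between two vowels → [ʒ] by rule 1.
/i/ (between /ʃ/ and /s/): no rule targets it → [i].
/s/ (between /i/ and /e/) occurs between two vowels → [z] by rule 1.
/e/ stays [e].
/d/ (between /e/ and /b/) fails the environment for rule 3, so it stays [d].
/b/ (between /d/ and /u/) fails the environment for rule 3, so it stays [b].
/u/ — not in any rule's target class → [u].
/ʃ/ meets the environment for rule 1 (between two vowels) → [ʒ].
/u/ (between /ʃ/ and /l/) is unaffected → [u].
/l/ (word-final): no rule targets it → [l].

[kiʒizedbuʒul]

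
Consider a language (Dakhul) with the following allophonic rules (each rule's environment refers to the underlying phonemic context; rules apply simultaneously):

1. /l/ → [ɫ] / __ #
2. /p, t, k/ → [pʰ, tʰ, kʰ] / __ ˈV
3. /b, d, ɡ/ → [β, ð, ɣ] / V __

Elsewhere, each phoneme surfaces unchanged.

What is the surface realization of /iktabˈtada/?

[iktaβˈtʰaða]

/i/ (word-initial) is unaffected → [i].
/k/ (between /i/ and /t/): rule 2 targets it, but not immediately before a stressed vowel → unchanged [k].
/t/ — between /k/ and /a/; rule 2 does not apply here → [t].
/a/ stays [a].
/b/ (between /a/ and /t/): immediately after a vowel, so rule 3 applies → [β].
/t/ — between /b/ and /a/, immediately before a stressed vowel — surfaces as [tʰ] (rule 2).
/a/ (between /t/ and /d/): no rule targets it → [a].
/d/ (between /a/ and /a/) occurs immediately after a vowel → [ð] by rule 3.
/a/ (word-final) is unaffected → [a].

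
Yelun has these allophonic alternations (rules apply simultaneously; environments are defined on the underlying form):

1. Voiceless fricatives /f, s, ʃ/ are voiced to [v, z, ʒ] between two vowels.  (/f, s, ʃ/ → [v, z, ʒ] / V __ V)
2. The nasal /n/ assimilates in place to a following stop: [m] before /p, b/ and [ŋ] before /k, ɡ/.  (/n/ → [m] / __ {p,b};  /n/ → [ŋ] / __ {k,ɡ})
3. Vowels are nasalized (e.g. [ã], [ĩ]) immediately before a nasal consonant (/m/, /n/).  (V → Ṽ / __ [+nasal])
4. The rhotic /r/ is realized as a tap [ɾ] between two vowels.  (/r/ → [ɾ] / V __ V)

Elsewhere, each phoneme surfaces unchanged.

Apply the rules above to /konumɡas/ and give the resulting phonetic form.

[kõnũmɡas]

/k/ — not in any rule's target class → [k].
/o/ — between /k/ and /n/, before a nasal consonant — surfaces as [õ] (rule 3).
/n/ (between /o/ and /u/): rule 2 targets it, but not before a labial or velar stop → unchanged [n].
/u/ meets the environment for rule 3 (before a nasal consonant) → [ũ].
/m/ — not in any rule's target class → [m].
/ɡ/ (between /m/ and /a/) is unaffected → [ɡ].
/a/ (between /ɡ/ and /s/) is in the target of rule 3 but the environment (before a nasal consonant) is not met → [a].
/s/ (word-final): rule 1 targets it, but not between two vowels → unchanged [s].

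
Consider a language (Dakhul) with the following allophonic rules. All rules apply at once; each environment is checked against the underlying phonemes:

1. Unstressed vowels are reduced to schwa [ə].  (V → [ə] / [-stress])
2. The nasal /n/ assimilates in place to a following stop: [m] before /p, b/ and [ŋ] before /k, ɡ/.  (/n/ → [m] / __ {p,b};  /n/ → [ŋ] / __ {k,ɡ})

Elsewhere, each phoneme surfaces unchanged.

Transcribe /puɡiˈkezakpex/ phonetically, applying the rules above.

[pəɡəˈkezəkpəx]

/p/ (word-initial) is unaffected → [p].
/u/ — between /p/ and /ɡ/, in an unstressed syllable — surfaces as [ə] (rule 1).
/ɡ/ (between /u/ and /i/) is unaffected → [ɡ].
/i/ (between /ɡ/ and /k/): in an unstressed syllable, so rule 1 applies → [ə].
/k/ (between /i/ and /e/) is unaffected → [k].
/e/ (between /k/ and /z/) fails the environment for rule 1, so it stays [e].
/z/ (between /e/ and /a/): no rule targets it → [z].
/a/ — between /z/ and /k/, in an unstressed syllable — surfaces as [ə] (rule 1).
/k/ (between /a/ and /p/): no rule targets it → [k].
/p/ — not in any rule's target class → [p].
/e/ — between /p/ and /x/, in an unstressed syllable — surfaces as [ə] (rule 1).
/x/ stays [x].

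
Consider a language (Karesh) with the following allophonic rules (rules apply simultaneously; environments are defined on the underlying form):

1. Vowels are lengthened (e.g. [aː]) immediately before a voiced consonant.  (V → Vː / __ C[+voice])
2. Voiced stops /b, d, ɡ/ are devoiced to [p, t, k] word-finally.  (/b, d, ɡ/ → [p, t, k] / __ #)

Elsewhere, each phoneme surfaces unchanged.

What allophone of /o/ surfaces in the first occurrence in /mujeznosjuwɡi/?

/o/ (between /n/ and /s/) fails the environment for rule 1, so it stays [o].

[o]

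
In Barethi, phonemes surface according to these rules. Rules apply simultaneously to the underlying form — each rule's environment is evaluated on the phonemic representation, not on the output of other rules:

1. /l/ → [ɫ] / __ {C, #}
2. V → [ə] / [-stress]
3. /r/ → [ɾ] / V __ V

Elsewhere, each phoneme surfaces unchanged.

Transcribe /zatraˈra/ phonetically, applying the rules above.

/z/ — not in any rule's target class → [z].
/a/ (between /z/ and /t/) occurs in an unstressed syllable → [ə] by rule 2.
/t/ — not in any rule's target class → [t].
/r/ (between /t/ and /a/) is in the target of rule 3 but the environment (between two vowels) is not met → [r].
/a/ (between /r/ and /r/) occurs in an unstressed syllable → [ə] by rule 2.
/r/ (between /a/ and /a/): between two vowels, so rule 3 applies → [ɾ].
/a/ (word-final) is in the target of rule 2 but the environment (in an unstressed syllable) is not met → [a].

[zətrəˈɾa]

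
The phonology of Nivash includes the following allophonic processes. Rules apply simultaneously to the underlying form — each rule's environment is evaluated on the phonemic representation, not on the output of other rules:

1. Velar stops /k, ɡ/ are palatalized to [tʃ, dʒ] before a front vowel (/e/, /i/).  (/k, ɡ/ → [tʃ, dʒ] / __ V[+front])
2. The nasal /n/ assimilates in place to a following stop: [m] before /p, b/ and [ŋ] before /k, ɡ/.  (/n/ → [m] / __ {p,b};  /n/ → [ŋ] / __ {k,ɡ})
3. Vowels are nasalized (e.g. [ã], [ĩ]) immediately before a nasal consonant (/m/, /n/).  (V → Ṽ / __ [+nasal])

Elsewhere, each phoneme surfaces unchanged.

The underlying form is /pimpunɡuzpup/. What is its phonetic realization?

[pĩmpũŋɡuzpup]

/p/ (word-initial): no rule targets it → [p].
/i/ (between /p/ and /m/): before a nasal consonant, so rule 3 applies → [ĩ].
/m/ — not in any rule's target class → [m].
/p/ (between /m/ and /u/): no rule targets it → [p].
/u/ — between /p/ and /n/, before a nasal consonant — surfaces as [ũ] (rule 3).
/n/ (between /u/ and /ɡ/) occurs before a labial or velar stop → [ŋ] by rule 2.
/ɡ/ (between /n/ and /u/): rule 1 targets it, but not before a front vowel → unchanged [ɡ].
/u/ — between /ɡ/ and /z/; rule 3 does not apply here → [u].
/z/ (between /u/ and /p/): no rule targets it → [z].
/p/ (between /z/ and /u/) is unaffected → [p].
/u/ — between /p/ and /p/; rule 3 does not apply here → [u].
/p/ stays [p].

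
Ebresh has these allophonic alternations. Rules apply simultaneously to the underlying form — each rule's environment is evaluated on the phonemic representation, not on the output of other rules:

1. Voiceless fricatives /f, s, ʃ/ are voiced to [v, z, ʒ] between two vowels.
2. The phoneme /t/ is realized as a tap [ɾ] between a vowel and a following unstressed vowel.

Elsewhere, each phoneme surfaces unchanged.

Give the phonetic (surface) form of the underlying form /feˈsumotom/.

[feˈzumoɾom]

/f/ (word-initial) is in the target of rule 1 but the environment (between two vowels) is not met → [f].
/e/ (between /f/ and /s/): no rule targets it → [e].
Rule 1 applies to /s/ (between /e/ and /u/: between two vowels) → [z].
/u/ (between /s/ and /m/) is unaffected → [u].
/m/ stays [m].
/o/ (between /m/ and /t/): no rule targets it → [o].
Rule 2 applies to /t/ (between /o/ and /o/: between a vowel and a following unstressed vowel) → [ɾ].
/o/ (between /t/ and /m/) is unaffected → [o].
/m/ stays [m].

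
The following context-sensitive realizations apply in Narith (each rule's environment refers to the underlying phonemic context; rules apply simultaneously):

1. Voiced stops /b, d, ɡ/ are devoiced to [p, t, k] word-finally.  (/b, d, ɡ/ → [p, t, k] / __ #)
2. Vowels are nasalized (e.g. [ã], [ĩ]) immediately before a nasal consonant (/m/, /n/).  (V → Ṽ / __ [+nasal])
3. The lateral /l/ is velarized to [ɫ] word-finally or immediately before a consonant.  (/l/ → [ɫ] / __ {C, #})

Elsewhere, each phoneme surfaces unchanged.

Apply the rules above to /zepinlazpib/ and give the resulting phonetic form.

/z/ (word-initial): no rule targets it → [z].
/e/ — between /z/ and /p/; rule 2 does not apply here → [e].
/p/ — not in any rule's target class → [p].
/i/ (between /p/ and /n/) occurs before a nasal consonant → [ĩ] by rule 2.
/n/ stays [n].
/l/ (between /n/ and /a/) fails the environment for rule 3, so it stays [l].
/a/ (between /l/ and /z/): rule 2 targets it, but not before a nasal consonant → unchanged [a].
/z/ (between /a/ and /p/) is unaffected → [z].
/p/ stays [p].
/i/ — between /p/ and /b/; rule 2 does not apply here → [i].
/b/ (word-final): word-finally, so rule 1 applies → [p].

[zepĩnlazpip]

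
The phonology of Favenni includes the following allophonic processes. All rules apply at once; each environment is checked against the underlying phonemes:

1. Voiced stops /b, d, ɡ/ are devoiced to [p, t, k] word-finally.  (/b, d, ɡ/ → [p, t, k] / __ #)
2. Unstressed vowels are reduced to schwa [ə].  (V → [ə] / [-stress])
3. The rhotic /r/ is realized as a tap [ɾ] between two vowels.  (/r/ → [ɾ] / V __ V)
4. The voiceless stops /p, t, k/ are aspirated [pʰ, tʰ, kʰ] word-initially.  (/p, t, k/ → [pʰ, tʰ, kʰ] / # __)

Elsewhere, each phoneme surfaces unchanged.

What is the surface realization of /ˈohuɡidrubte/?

/o/ (word-initial) fails the environment for rule 2, so it stays [o].
/h/ (between /o/ and /u/): no rule targets it → [h].
/u/ (between /h/ and /ɡ/): in an unstressed syllable, so rule 2 applies → [ə].
/ɡ/ (between /u/ and /i/) fails the environment for rule 1, so it stays [ɡ].
/i/ (between /ɡ/ and /d/): in an unstressed syllable, so rule 2 applies → [ə].
/d/ (between /i/ and /r/): rule 1 targets it, but not word-finally → unchanged [d].
/r/ (between /d/ and /u/) is in the target of rule 3 but the environment (between two vowels) is not met → [r].
/u/ (between /r/ and /b/) occurs in an unstressed syllable → [ə] by rule 2.
/b/ (between /u/ and /t/): rule 1 targets it, but not word-finally → unchanged [b].
/t/ (between /b/ and /e/) fails the environment for rule 4, so it stays [t].
/e/ (word-final) occurs in an unstressed syllable → [ə] by rule 2.

[ˈohəɡədrəbtə]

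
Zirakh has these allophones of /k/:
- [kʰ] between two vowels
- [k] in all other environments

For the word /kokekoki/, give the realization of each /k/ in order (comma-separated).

[k], [kʰ], [kʰ], [kʰ]

Occurrence 1 (position 1): no conditioning environment matches → elsewhere allophone [k].
Occurrence 2 (position 3): between two vowels → [kʰ].
Occurrence 3 (position 5): between two vowels → [kʰ].
Occurrence 4 (position 7): between two vowels → [kʰ].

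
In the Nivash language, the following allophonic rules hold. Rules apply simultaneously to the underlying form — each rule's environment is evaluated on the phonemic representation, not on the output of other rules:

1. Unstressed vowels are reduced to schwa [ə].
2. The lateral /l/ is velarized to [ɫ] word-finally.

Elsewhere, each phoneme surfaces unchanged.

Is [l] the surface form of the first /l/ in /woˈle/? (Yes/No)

/l/ (between /o/ and /e/) fails the environment for rule 2, so it stays [l].
The actual realization is [l], which matches [l].

Yes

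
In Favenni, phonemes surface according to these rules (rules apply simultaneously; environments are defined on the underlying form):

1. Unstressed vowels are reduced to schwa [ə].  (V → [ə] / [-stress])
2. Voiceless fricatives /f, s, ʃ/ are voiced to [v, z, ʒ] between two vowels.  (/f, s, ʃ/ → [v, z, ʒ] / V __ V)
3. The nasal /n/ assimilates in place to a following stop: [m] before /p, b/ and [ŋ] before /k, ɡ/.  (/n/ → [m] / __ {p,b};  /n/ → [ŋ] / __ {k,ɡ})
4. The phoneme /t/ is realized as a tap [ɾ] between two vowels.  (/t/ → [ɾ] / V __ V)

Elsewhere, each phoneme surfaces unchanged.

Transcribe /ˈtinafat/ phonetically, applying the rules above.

[ˈtinəvət]

/t/ — word-initial; rule 4 does not apply here → [t].
/i/ (between /t/ and /n/): rule 1 targets it, but not in an unstressed syllable → unchanged [i].
/n/ (between /i/ and /a/) is in the target of rule 3 but the environment (before a labial or velar stop) is not met → [n].
/a/ (between /n/ and /f/) occurs in an unstressed syllable → [ə] by rule 1.
/f/ (between /a/ and /a/) occurs between two vowels → [v] by rule 2.
/a/ (between /f/ and /t/) occurs in an unstressed syllable → [ə] by rule 1.
/t/ — word-final; rule 4 does not apply here → [t].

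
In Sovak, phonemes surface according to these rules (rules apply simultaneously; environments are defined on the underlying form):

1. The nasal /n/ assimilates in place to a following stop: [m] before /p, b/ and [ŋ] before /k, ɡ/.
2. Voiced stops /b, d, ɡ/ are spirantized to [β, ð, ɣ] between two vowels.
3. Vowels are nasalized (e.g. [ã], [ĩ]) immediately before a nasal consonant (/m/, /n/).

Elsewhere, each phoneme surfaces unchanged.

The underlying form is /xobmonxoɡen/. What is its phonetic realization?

[xobmõnxoɣẽn]

/x/ (word-initial): no rule targets it → [x].
/o/ (between /x/ and /b/): rule 3 targets it, but not before a nasal consonant → unchanged [o].
/b/ (between /o/ and /m/) fails the environment for rule 2, so it stays [b].
/m/ (between /b/ and /o/) is unaffected → [m].
/o/ (between /m/ and /n/) occurs before a nasal consonant → [õ] by rule 3.
/n/ (between /o/ and /x/) is in the target of rule 1 but the environment (before a labial or velar stop) is not met → [n].
/x/ (between /n/ and /o/) is unaffected → [x].
/o/ — between /x/ and /ɡ/; rule 3 does not apply here → [o].
/ɡ/ — between /o/ and /e/, between two vowels — surfaces as [ɣ] (rule 2).
/e/ meets the environment for rule 3 (before a nasal consonant) → [ẽ].
/n/ (word-final) is in the target of rule 1 but the environment (before a labial or velar stop) is not met → [n].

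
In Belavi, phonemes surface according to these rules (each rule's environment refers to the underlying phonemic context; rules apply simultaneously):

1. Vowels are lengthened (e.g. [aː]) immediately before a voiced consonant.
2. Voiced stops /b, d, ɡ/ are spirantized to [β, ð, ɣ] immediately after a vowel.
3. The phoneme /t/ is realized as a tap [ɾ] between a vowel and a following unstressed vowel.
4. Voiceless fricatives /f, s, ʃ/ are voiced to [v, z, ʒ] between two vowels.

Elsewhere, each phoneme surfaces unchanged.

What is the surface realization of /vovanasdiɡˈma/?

[voːvaːnasdiːɣˈma]

/v/ (word-initial) is unaffected → [v].
Rule 1 applies to /o/ (between /v/ and /v/: before a voiced consonant) → [oː].
/v/ stays [v].
/a/ (between /v/ and /n/): before a voiced consonant, so rule 1 applies → [aː].
/n/ (between /a/ and /a/): no rule targets it → [n].
/a/ (between /n/ and /s/) is in the target of rule 1 but the environment (before a voiced consonant) is not met → [a].
/s/ (between /a/ and /d/): rule 4 targets it, but not between two vowels → unchanged [s].
/d/ (between /s/ and /i/) is in the target of rule 2 but the environment (immediately after a vowel) is not met → [d].
/i/ — between /d/ and /ɡ/, before a voiced consonant — surfaces as [iː] (rule 1).
/ɡ/ — between /i/ and /m/, immediately after a vowel — surfaces as [ɣ] (rule 2).
/m/ (between /ɡ/ and /a/): no rule targets it → [m].
/a/ — word-final; rule 1 does not apply here → [a].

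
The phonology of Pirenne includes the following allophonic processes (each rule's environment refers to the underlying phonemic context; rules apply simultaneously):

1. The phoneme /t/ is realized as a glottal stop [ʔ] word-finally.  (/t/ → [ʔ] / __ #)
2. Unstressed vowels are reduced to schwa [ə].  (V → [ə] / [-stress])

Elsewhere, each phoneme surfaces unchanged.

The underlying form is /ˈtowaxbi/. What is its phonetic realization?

[ˈtowəxbə]

/t/ (word-initial) is in the target of rule 1 but the environment (word-finally) is not met → [t].
/o/ (between /t/ and /w/) fails the environment for rule 2, so it stays [o].
/w/ — not in any rule's target class → [w].
/a/ — between /w/ and /x/, in an unstressed syllable — surfaces as [ə] (rule 2).
/x/ (between /a/ and /b/) is unaffected → [x].
/b/ (between /x/ and /i/): no rule targets it → [b].
/i/ (word-final) occurs in an unstressed syllable → [ə] by rule 2.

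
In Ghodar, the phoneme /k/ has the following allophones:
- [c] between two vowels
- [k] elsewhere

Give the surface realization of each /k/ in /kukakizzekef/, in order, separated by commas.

[k], [c], [c], [c]

Occurrence 1 (position 1): no conditioning environment matches → elsewhere allophone [k].
Occurrence 2 (position 3): between two vowels → [c].
Occurrence 3 (position 5): between two vowels → [c].
Occurrence 4 (position 10): between two vowels → [c].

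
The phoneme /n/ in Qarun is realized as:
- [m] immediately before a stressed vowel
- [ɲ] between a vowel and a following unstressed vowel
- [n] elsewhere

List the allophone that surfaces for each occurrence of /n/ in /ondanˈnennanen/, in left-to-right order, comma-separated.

[n], [n], [m], [n], [n], [ɲ], [n]

Occurrence 1 (position 2): no conditioning environment matches → elsewhere allophone [n].
Occurrence 2 (position 5): no conditioning environment matches → elsewhere allophone [n].
Occurrence 3 (position 6): immediately before a stressed vowel → [m].
Occurrence 4 (position 8): no conditioning environment matches → elsewhere allophone [n].
Occurrence 5 (position 9): no conditioning environment matches → elsewhere allophone [n].
Occurrence 6 (position 11): between a vowel and a following unstressed vowel → [ɲ].
Occurrence 7 (position 13): no conditioning environment matches → elsewhere allophone [n].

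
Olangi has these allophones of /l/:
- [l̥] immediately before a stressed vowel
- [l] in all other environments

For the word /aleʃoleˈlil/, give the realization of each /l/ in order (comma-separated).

[l], [l], [l̥], [l]

Occurrence 1 (position 2): no conditioning environment matches → elsewhere allophone [l].
Occurrence 2 (position 6): no conditioning environment matches → elsewhere allophone [l].
Occurrence 3 (position 8): immediately before a stressed vowel → [l̥].
Occurrence 4 (position 10): no conditioning environment matches → elsewhere allophone [l].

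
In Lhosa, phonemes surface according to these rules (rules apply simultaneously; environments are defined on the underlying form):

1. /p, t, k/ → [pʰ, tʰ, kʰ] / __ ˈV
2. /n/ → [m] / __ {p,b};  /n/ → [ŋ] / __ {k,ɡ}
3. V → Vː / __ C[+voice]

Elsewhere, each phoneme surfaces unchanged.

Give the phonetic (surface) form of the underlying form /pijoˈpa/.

/p/ (word-initial) is in the target of rule 1 but the environment (immediately before a stressed vowel) is not met → [p].
/i/ (between /p/ and /j/): before a voiced consonant, so rule 3 applies → [iː].
/j/ (between /i/ and /o/) is unaffected → [j].
/o/ (between /j/ and /p/) fails the environment for rule 3, so it stays [o].
/p/ — between /o/ and /a/, immediately before a stressed vowel — surfaces as [pʰ] (rule 1).
/a/ (word-final) is in the target of rule 3 but the environment (before a voiced consonant) is not met → [a].

[piːjoˈpʰa]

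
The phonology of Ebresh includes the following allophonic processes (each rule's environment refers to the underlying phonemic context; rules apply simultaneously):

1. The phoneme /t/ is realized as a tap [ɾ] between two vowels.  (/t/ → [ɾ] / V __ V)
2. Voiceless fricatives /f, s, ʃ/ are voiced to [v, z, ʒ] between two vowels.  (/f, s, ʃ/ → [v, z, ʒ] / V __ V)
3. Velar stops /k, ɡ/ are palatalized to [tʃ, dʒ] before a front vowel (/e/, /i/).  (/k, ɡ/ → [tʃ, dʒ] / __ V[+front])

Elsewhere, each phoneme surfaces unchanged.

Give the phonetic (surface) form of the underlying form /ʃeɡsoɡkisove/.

/ʃ/ — word-initial; rule 2 does not apply here → [ʃ].
/e/ — not in any rule's target class → [e].
/ɡ/ (between /e/ and /s/) fails the environment for rule 3, so it stays [ɡ].
/s/ (between /ɡ/ and /o/) fails the environment for rule 2, so it stays [s].
/o/ stays [o].
/ɡ/ (between /o/ and /k/) is in the target of rule 3 but the environment (before a front vowel) is not met → [ɡ].
/k/ meets the environment for rule 3 (before a front vowel) → [tʃ].
/i/ (between /k/ and /s/) is unaffected → [i].
/s/ meets the environment for rule 2 (between two vowels) → [z].
/o/ (between /s/ and /v/) is unaffected → [o].
/v/ (between /o/ and /e/): no rule targets it → [v].
/e/ — not in any rule's target class → [e].

[ʃeɡsoɡtʃizove]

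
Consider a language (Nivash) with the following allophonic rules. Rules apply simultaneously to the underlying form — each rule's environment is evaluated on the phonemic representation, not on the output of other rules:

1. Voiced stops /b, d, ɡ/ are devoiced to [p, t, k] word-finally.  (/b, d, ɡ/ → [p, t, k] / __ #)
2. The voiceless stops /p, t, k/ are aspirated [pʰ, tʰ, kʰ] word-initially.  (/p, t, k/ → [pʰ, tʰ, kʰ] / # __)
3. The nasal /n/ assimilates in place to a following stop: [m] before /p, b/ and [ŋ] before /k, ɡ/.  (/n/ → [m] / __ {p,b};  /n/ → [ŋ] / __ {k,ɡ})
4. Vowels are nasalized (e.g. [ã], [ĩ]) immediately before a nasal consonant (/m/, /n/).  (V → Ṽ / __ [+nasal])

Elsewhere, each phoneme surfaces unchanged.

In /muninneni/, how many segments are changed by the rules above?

Segments that undergo a rule: /u/ → [ũ] (rule 4); /i/ → [ĩ] (rule 4); /e/ → [ẽ] (rule 4).
All other segments surface unchanged.

3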